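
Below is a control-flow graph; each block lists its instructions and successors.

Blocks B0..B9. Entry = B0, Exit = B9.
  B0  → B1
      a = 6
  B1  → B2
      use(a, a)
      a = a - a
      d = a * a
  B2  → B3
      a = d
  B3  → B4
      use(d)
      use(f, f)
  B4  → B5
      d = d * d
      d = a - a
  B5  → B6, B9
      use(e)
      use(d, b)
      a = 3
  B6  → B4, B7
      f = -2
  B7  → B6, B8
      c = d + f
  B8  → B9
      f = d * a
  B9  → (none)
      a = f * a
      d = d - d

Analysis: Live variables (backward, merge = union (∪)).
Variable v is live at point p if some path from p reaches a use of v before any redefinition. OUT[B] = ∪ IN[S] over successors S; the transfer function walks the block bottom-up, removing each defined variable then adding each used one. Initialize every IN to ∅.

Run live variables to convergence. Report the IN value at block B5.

Per-block solution:
  B0: | IN={b, e, f} | OUT={a, b, e, f}
  B1: | IN={a, b, e, f} | OUT={b, d, e, f}
  B2: | IN={b, d, e, f} | OUT={a, b, d, e, f}
  B3: | IN={a, b, d, e, f} | OUT={a, b, d, e, f}
  B4: | IN={a, b, d, e, f} | OUT={b, d, e, f}
  B5: | IN={b, d, e, f} | OUT={a, b, d, e, f}
  B6: | IN={a, b, d, e} | OUT={a, b, d, e, f}
  B7: | IN={a, b, d, e, f} | OUT={a, b, d, e}
  B8: | IN={a, d} | OUT={a, d, f}
  B9: | IN={a, d, f} | OUT={}

Merge at B5: OUT[B5] = IN[B6] ⊔ IN[B9] = {a, b, d, e, f}
Applying B5's transfer function to that OUT value gives IN[B5] (row B5 above).

Answer: {b, d, e, f}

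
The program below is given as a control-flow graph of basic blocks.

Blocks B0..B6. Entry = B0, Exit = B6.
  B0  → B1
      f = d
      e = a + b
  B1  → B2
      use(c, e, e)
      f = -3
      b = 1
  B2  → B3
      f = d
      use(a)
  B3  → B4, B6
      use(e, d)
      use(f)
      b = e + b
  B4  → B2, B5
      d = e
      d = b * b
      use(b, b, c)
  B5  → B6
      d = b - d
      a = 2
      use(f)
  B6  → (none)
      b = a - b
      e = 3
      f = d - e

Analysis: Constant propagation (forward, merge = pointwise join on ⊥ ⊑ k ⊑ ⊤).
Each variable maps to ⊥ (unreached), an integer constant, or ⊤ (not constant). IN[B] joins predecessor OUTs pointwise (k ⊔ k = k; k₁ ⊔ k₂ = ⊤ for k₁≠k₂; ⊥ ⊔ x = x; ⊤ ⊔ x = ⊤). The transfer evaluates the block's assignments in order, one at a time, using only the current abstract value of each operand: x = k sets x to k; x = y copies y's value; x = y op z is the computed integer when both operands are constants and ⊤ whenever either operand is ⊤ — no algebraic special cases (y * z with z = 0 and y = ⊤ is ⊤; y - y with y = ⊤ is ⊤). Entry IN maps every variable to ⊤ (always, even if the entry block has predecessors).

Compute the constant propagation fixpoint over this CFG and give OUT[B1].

Converged values:
  B0:  IN=(all ⊤)  OUT=(all ⊤)
  B1:  IN=(all ⊤)  OUT={b:1, f:-3; rest ⊤}
  B2:  IN=(all ⊤)  OUT=(all ⊤)
  B3:  IN=(all ⊤)  OUT=(all ⊤)
  B4:  IN=(all ⊤)  OUT=(all ⊤)
  B5:  IN=(all ⊤)  OUT={a:2; rest ⊤}
  B6:  IN=(all ⊤)  OUT={e:3; rest ⊤}

Merge at B1: IN[B1] = OUT[B0] = {a: ⊤, b: ⊤, c: ⊤, d: ⊤, e: ⊤, f: ⊤}
Applying B1's transfer function to that IN value gives OUT[B1] (row B1 above).

Answer: {a: ⊤, b: 1, c: ⊤, d: ⊤, e: ⊤, f: -3}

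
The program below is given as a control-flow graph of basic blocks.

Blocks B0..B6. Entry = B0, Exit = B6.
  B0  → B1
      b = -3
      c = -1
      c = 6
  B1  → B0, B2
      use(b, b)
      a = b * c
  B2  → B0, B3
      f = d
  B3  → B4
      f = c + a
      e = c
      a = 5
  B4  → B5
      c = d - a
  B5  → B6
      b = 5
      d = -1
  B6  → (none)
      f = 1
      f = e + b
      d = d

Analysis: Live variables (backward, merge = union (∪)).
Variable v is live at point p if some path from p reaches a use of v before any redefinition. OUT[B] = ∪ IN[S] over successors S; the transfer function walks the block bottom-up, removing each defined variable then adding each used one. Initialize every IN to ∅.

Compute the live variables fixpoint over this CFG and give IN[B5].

Answer: {e}

Trace:
Fixpoint table:
  B0: | IN={d} | OUT={b, c, d}
  B1: | IN={b, c, d} | OUT={a, c, d}
  B2: | IN={a, c, d} | OUT={a, c, d}
  B3: | IN={a, c, d} | OUT={a, d, e}
  B4: | IN={a, d, e} | OUT={e}
  B5: | IN={e} | OUT={b, d, e}
  B6: | IN={b, d, e} | OUT={}

Merge at B5: OUT[B5] = IN[B6] = {b, d, e}
Applying B5's transfer function to that OUT value gives IN[B5] (row B5 above).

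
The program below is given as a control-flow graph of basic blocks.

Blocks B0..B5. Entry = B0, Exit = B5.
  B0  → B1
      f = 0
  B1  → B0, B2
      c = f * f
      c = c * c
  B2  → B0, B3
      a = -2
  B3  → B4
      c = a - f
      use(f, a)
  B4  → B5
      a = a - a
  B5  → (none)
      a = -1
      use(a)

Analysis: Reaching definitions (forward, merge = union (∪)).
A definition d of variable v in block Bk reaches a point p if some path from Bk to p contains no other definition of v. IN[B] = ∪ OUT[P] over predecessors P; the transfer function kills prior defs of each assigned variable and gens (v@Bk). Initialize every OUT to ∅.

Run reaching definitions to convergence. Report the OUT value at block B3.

Answer: {a@B2, c@B3, f@B0}

Trace:
Converged values:
  B0:   IN={a@B2, c@B1, f@B0}   OUT={a@B2, c@B1, f@B0}
  B1:   IN={a@B2, c@B1, f@B0}   OUT={a@B2, c@B1, f@B0}
  B2:   IN={a@B2, c@B1, f@B0}   OUT={a@B2, c@B1, f@B0}
  B3:   IN={a@B2, c@B1, f@B0}   OUT={a@B2, c@B3, f@B0}
  B4:   IN={a@B2, c@B3, f@B0}   OUT={a@B4, c@B3, f@B0}
  B5:   IN={a@B4, c@B3, f@B0}   OUT={a@B5, c@B3, f@B0}

Merge at B3: IN[B3] = OUT[B2] = {a@B2, c@B1, f@B0}
Applying B3's transfer function to that IN value gives OUT[B3] (row B3 above).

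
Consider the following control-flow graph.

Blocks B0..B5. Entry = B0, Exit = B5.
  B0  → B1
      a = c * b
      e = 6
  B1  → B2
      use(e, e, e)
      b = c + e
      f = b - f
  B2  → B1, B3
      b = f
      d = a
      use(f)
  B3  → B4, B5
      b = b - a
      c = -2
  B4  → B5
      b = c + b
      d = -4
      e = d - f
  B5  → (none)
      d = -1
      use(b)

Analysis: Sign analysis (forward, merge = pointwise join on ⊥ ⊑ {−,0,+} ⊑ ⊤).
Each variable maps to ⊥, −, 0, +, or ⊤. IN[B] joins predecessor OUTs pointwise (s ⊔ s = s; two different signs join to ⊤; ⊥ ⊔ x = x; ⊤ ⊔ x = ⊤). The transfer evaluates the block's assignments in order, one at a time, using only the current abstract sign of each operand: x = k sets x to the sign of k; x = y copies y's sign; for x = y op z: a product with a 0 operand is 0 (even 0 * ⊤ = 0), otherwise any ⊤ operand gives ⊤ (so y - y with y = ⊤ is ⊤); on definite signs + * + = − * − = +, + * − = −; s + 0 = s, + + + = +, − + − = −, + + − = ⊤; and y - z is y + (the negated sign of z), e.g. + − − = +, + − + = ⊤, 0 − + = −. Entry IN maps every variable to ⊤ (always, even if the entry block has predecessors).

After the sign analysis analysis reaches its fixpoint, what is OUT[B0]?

Answer: {a: ⊤, b: ⊤, c: ⊤, d: ⊤, e: +, f: ⊤}

Derivation:
Per-block solution:
  B0: | IN=(all ⊤) | OUT={e:+; rest ⊤}
  B1: | IN={e:+; rest ⊤} | OUT={e:+; rest ⊤}
  B2: | IN={e:+; rest ⊤} | OUT={e:+; rest ⊤}
  B3: | IN={e:+; rest ⊤} | OUT={c:-, e:+; rest ⊤}
  B4: | IN={c:-, e:+; rest ⊤} | OUT={c:-, d:-; rest ⊤}
  B5: | IN={c:-; rest ⊤} | OUT={c:-, d:-; rest ⊤}

B0 is the boundary node: IN[B0] = {a: ⊤, b: ⊤, c: ⊤, d: ⊤, e: ⊤, f: ⊤}
Applying B0's transfer function to that IN value gives OUT[B0] (row B0 above).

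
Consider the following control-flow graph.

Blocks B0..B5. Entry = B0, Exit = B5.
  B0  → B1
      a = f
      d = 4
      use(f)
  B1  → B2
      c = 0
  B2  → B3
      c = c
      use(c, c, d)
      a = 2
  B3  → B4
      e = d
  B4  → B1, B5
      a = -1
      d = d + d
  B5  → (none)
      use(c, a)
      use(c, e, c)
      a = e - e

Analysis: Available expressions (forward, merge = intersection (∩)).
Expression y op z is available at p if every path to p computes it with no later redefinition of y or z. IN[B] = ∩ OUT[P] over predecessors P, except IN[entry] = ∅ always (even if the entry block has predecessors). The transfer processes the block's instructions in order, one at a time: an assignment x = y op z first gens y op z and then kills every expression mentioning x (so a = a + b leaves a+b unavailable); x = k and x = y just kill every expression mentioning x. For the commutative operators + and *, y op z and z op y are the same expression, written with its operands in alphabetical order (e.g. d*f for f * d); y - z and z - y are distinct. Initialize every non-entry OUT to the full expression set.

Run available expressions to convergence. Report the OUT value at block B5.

Fixpoint table:
  B0:  IN={}  OUT={}
  B1:  IN={}  OUT={}
  B2:  IN={}  OUT={}
  B3:  IN={}  OUT={}
  B4:  IN={}  OUT={}
  B5:  IN={}  OUT={e-e}

Merge at B5: IN[B5] = OUT[B4] = {}
Applying B5's transfer function to that IN value gives OUT[B5] (row B5 above).

Answer: {e-e}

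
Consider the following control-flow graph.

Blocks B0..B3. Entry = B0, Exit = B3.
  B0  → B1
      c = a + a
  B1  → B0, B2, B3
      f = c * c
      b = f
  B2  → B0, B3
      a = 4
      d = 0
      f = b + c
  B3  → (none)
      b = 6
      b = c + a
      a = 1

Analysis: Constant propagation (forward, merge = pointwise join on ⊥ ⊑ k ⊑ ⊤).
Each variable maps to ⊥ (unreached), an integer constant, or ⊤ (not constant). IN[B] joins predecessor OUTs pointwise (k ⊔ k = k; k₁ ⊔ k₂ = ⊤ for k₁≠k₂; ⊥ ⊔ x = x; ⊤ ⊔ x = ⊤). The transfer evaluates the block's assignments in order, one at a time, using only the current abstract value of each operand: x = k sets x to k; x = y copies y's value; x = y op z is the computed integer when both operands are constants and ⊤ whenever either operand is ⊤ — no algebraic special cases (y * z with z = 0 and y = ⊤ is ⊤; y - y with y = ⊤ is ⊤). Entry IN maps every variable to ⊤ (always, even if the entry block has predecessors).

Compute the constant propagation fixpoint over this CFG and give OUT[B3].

Converged values:
  B0:  IN=(all ⊤)  OUT=(all ⊤)
  B1:  IN=(all ⊤)  OUT=(all ⊤)
  B2:  IN=(all ⊤)  OUT={a:4, d:0; rest ⊤}
  B3:  IN=(all ⊤)  OUT={a:1; rest ⊤}

Merge at B3: IN[B3] = OUT[B1] ⊔ OUT[B2] = {a: ⊤, b: ⊤, c: ⊤, d: ⊤, e: ⊤, f: ⊤}
Applying B3's transfer function to that IN value gives OUT[B3] (row B3 above).

Answer: {a: 1, b: ⊤, c: ⊤, d: ⊤, e: ⊤, f: ⊤}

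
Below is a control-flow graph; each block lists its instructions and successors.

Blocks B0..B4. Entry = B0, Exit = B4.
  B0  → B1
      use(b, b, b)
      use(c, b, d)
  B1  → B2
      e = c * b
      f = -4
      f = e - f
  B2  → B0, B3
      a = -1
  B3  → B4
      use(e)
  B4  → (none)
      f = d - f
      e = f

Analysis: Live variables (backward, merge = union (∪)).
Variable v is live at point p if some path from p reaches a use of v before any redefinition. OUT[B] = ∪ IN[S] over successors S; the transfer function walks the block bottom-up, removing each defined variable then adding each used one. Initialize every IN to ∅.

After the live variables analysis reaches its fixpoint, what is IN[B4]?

Per-block solution:
  B0:   IN={b, c, d}   OUT={b, c, d}
  B1:   IN={b, c, d}   OUT={b, c, d, e, f}
  B2:   IN={b, c, d, e, f}   OUT={b, c, d, e, f}
  B3:   IN={d, e, f}   OUT={d, f}
  B4:   IN={d, f}   OUT={}

B4 is the boundary node: OUT[B4] = {}
Applying B4's transfer function to that OUT value gives IN[B4] (row B4 above).

Answer: {d, f}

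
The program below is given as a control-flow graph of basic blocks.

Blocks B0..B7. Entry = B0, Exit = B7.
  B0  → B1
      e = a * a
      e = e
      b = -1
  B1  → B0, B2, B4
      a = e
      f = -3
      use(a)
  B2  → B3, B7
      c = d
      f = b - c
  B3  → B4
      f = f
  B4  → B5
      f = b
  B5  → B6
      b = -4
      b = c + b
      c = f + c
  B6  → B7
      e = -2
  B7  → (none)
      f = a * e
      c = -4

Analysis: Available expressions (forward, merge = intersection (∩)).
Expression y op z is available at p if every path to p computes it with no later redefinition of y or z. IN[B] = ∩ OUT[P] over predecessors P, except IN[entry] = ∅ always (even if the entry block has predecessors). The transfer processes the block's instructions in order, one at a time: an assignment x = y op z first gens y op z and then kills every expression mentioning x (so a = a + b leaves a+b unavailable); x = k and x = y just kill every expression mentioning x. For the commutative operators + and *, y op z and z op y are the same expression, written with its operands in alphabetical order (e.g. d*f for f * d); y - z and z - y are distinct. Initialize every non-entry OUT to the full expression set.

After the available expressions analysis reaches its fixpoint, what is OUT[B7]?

Answer: {a*e}

Trace:
Per-block solution:
  B0:  IN={}  OUT={a*a}
  B1:  IN={a*a}  OUT={}
  B2:  IN={}  OUT={b-c}
  B3:  IN={b-c}  OUT={b-c}
  B4:  IN={}  OUT={}
  B5:  IN={}  OUT={}
  B6:  IN={}  OUT={}
  B7:  IN={}  OUT={a*e}

Merge at B7: IN[B7] = OUT[B2] ∩ OUT[B6] = {}
Applying B7's transfer function to that IN value gives OUT[B7] (row B7 above).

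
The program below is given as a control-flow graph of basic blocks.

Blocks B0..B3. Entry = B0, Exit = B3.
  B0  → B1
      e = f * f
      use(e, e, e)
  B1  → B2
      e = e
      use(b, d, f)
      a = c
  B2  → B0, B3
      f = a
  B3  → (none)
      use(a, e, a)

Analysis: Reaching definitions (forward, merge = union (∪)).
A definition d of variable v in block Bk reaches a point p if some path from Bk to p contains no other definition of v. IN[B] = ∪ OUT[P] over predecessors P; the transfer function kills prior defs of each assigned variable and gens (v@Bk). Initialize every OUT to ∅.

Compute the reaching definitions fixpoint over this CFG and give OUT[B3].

Converged values:
  B0: | IN={a@B1, e@B1, f@B2} | OUT={a@B1, e@B0, f@B2}
  B1: | IN={a@B1, e@B0, f@B2} | OUT={a@B1, e@B1, f@B2}
  B2: | IN={a@B1, e@B1, f@B2} | OUT={a@B1, e@B1, f@B2}
  B3: | IN={a@B1, e@B1, f@B2} | OUT={a@B1, e@B1, f@B2}

Merge at B3: IN[B3] = OUT[B2] = {a@B1, e@B1, f@B2}
Applying B3's transfer function to that IN value gives OUT[B3] (row B3 above).

Answer: {a@B1, e@B1, f@B2}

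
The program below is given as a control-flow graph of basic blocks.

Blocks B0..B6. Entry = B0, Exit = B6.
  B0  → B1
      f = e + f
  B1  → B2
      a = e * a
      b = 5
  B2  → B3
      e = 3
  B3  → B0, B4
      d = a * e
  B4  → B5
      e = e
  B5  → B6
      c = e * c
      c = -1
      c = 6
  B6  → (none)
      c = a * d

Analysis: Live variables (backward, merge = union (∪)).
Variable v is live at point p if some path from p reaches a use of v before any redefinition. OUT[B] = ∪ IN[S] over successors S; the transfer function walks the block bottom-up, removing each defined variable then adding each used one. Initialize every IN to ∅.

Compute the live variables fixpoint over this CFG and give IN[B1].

Answer: {a, c, e, f}

Derivation:
Per-block solution:
  B0:  IN={a, c, e, f}  OUT={a, c, e, f}
  B1:  IN={a, c, e, f}  OUT={a, c, f}
  B2:  IN={a, c, f}  OUT={a, c, e, f}
  B3:  IN={a, c, e, f}  OUT={a, c, d, e, f}
  B4:  IN={a, c, d, e}  OUT={a, c, d, e}
  B5:  IN={a, c, d, e}  OUT={a, d}
  B6:  IN={a, d}  OUT={}

Merge at B1: OUT[B1] = IN[B2] = {a, c, f}
Applying B1's transfer function to that OUT value gives IN[B1] (row B1 above).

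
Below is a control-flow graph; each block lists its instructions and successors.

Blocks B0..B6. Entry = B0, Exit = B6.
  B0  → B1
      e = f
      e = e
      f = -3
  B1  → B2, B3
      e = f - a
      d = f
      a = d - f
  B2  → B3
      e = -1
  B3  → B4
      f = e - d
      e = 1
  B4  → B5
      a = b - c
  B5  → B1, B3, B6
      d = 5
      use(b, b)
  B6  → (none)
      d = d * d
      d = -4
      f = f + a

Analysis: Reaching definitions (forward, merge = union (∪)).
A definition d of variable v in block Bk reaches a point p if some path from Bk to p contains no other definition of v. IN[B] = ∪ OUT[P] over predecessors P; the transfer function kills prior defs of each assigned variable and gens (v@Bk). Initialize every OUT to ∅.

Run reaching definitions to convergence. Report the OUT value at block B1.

Per-block solution:
  B0:   IN={}   OUT={e@B0, f@B0}
  B1:   IN={a@B4, d@B5, e@B0, e@B3, f@B0, f@B3}   OUT={a@B1, d@B1, e@B1, f@B0, f@B3}
  B2:   IN={a@B1, d@B1, e@B1, f@B0, f@B3}   OUT={a@B1, d@B1, e@B2, f@B0, f@B3}
  B3:   IN={a@B1, a@B4, d@B1, d@B5, e@B1, e@B2, e@B3, f@B0, f@B3}   OUT={a@B1, a@B4, d@B1, d@B5, e@B3, f@B3}
  B4:   IN={a@B1, a@B4, d@B1, d@B5, e@B3, f@B3}   OUT={a@B4, d@B1, d@B5, e@B3, f@B3}
  B5:   IN={a@B4, d@B1, d@B5, e@B3, f@B3}   OUT={a@B4, d@B5, e@B3, f@B3}
  B6:   IN={a@B4, d@B5, e@B3, f@B3}   OUT={a@B4, d@B6, e@B3, f@B6}

Merge at B1: IN[B1] = OUT[B0] ⊔ OUT[B5] = {a@B4, d@B5, e@B0, e@B3, f@B0, f@B3}
Applying B1's transfer function to that IN value gives OUT[B1] (row B1 above).

Answer: {a@B1, d@B1, e@B1, f@B0, f@B3}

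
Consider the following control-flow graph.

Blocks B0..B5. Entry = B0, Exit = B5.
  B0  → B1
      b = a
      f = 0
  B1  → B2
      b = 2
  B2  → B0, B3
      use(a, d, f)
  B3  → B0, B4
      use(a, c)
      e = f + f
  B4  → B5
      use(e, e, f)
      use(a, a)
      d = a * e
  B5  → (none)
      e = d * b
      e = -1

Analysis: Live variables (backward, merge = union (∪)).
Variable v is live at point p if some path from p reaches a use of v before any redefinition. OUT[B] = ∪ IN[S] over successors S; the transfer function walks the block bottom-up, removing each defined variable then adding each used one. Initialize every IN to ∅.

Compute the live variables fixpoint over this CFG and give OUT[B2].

Converged values:
  B0:   IN={a, c, d}   OUT={a, c, d, f}
  B1:   IN={a, c, d, f}   OUT={a, b, c, d, f}
  B2:   IN={a, b, c, d, f}   OUT={a, b, c, d, f}
  B3:   IN={a, b, c, d, f}   OUT={a, b, c, d, e, f}
  B4:   IN={a, b, e, f}   OUT={b, d}
  B5:   IN={b, d}   OUT={}

Merge at B2: OUT[B2] = IN[B0] ⊔ IN[B3] = {a, b, c, d, f}

Answer: {a, b, c, d, f}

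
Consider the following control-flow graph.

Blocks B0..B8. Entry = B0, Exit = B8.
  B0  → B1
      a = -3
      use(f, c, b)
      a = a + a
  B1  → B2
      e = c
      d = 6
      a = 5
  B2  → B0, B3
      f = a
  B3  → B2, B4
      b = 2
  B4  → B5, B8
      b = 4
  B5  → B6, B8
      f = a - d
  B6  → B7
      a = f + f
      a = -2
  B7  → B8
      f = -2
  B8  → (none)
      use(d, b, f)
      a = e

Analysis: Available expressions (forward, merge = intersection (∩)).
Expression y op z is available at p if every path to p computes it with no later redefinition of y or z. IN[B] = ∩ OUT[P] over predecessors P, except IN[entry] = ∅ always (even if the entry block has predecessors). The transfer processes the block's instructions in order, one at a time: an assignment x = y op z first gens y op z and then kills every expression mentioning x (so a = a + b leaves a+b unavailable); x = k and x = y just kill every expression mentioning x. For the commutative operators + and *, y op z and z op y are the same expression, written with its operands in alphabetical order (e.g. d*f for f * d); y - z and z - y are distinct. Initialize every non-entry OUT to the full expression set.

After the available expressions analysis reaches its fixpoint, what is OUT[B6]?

Answer: {f+f}

Trace:
Converged values:
  B0:   IN={}   OUT={}
  B1:   IN={}   OUT={}
  B2:   IN={}   OUT={}
  B3:   IN={}   OUT={}
  B4:   IN={}   OUT={}
  B5:   IN={}   OUT={a-d}
  B6:   IN={a-d}   OUT={f+f}
  B7:   IN={f+f}   OUT={}
  B8:   IN={}   OUT={}

Merge at B6: IN[B6] = OUT[B5] = {a-d}
Applying B6's transfer function to that IN value gives OUT[B6] (row B6 above).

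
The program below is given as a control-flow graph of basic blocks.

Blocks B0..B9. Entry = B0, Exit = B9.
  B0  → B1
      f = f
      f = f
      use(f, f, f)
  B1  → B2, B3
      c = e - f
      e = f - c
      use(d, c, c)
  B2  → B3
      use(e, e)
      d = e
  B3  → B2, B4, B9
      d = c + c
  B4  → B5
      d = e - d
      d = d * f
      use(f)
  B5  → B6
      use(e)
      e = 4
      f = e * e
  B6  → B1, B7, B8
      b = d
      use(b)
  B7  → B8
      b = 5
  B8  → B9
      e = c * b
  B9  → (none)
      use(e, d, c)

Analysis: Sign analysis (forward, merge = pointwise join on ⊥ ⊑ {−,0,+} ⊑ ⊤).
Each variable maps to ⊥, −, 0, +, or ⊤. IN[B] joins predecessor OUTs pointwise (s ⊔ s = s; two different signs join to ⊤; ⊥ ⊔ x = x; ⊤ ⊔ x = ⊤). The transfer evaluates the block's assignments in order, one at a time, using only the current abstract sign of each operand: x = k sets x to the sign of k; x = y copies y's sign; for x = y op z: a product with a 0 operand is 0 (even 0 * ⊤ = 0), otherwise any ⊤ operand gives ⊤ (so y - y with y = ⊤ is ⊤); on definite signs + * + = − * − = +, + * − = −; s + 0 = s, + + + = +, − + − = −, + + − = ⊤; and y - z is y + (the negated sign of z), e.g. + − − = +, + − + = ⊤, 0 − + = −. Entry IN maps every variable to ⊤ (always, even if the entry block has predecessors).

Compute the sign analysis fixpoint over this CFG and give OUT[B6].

Answer: {a: ⊤, b: ⊤, c: ⊤, d: ⊤, e: +, f: +}

Trace:
Per-block solution:
  B0:   IN=(all ⊤)   OUT=(all ⊤)
  B1:   IN=(all ⊤)   OUT=(all ⊤)
  B2:   IN=(all ⊤)   OUT=(all ⊤)
  B3:   IN=(all ⊤)   OUT=(all ⊤)
  B4:   IN=(all ⊤)   OUT=(all ⊤)
  B5:   IN=(all ⊤)   OUT={e:+, f:+; rest ⊤}
  B6:   IN={e:+, f:+; rest ⊤}   OUT={e:+, f:+; rest ⊤}
  B7:   IN={e:+, f:+; rest ⊤}   OUT={b:+, e:+, f:+; rest ⊤}
  B8:   IN={e:+, f:+; rest ⊤}   OUT={f:+; rest ⊤}
  B9:   IN=(all ⊤)   OUT=(all ⊤)

Merge at B6: IN[B6] = OUT[B5] = {a: ⊤, b: ⊤, c: ⊤, d: ⊤, e: +, f: +}
Applying B6's transfer function to that IN value gives OUT[B6] (row B6 above).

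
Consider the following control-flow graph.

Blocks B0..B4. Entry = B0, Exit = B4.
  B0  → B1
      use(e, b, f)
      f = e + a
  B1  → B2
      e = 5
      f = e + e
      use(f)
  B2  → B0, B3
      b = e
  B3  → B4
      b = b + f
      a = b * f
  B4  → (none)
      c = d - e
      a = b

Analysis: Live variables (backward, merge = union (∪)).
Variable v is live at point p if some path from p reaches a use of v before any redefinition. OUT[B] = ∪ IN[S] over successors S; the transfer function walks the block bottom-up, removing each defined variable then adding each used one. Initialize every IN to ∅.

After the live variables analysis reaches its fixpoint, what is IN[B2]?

Answer: {a, d, e, f}

Working:
Converged values:
  B0: | IN={a, b, d, e, f} | OUT={a, d}
  B1: | IN={a, d} | OUT={a, d, e, f}
  B2: | IN={a, d, e, f} | OUT={a, b, d, e, f}
  B3: | IN={b, d, e, f} | OUT={b, d, e}
  B4: | IN={b, d, e} | OUT={}

Merge at B2: OUT[B2] = IN[B0] ⊔ IN[B3] = {a, b, d, e, f}
Applying B2's transfer function to that OUT value gives IN[B2] (row B2 above).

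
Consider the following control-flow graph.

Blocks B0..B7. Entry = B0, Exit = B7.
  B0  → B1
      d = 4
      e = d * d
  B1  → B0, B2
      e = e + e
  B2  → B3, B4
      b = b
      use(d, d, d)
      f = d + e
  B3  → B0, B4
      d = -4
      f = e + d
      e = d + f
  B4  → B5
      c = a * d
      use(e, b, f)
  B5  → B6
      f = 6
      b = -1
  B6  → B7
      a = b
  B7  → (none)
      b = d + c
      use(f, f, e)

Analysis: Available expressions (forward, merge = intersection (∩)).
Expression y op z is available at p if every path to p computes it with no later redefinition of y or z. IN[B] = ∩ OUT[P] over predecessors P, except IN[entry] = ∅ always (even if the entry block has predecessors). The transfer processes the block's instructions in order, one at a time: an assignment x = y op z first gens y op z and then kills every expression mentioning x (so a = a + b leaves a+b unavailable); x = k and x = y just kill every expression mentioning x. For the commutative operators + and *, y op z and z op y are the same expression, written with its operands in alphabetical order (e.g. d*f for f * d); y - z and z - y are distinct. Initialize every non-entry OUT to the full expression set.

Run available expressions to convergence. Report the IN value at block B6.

Per-block solution:
  B0:   IN={}   OUT={d*d}
  B1:   IN={d*d}   OUT={d*d}
  B2:   IN={d*d}   OUT={d*d, d+e}
  B3:   IN={d*d, d+e}   OUT={d+f}
  B4:   IN={}   OUT={a*d}
  B5:   IN={a*d}   OUT={a*d}
  B6:   IN={a*d}   OUT={}
  B7:   IN={}   OUT={c+d}

Merge at B6: IN[B6] = OUT[B5] = {a*d}

Answer: {a*d}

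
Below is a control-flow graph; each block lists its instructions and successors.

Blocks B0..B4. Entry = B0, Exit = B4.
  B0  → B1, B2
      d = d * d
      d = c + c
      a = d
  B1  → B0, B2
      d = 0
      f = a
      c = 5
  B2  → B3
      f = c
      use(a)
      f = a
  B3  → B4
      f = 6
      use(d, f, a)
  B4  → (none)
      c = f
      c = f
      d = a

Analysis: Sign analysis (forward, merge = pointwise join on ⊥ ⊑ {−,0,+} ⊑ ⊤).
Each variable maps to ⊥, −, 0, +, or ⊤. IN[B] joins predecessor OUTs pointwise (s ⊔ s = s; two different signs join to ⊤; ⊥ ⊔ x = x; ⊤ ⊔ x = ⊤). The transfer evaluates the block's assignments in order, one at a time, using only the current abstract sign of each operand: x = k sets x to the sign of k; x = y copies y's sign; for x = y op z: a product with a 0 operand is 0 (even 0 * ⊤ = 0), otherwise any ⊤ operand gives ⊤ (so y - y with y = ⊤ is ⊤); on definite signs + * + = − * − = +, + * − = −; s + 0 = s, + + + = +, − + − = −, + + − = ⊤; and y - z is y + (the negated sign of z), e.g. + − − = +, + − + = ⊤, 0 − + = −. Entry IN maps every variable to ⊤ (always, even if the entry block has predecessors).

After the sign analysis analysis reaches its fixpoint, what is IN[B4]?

Answer: {a: ⊤, b: ⊤, c: ⊤, d: ⊤, e: ⊤, f: +}

Working:
Converged values:
  B0:   IN=(all ⊤)   OUT=(all ⊤)
  B1:   IN=(all ⊤)   OUT={c:+, d:0; rest ⊤}
  B2:   IN=(all ⊤)   OUT=(all ⊤)
  B3:   IN=(all ⊤)   OUT={f:+; rest ⊤}
  B4:   IN={f:+; rest ⊤}   OUT={c:+, f:+; rest ⊤}

Merge at B4: IN[B4] = OUT[B3] = {a: ⊤, b: ⊤, c: ⊤, d: ⊤, e: ⊤, f: +}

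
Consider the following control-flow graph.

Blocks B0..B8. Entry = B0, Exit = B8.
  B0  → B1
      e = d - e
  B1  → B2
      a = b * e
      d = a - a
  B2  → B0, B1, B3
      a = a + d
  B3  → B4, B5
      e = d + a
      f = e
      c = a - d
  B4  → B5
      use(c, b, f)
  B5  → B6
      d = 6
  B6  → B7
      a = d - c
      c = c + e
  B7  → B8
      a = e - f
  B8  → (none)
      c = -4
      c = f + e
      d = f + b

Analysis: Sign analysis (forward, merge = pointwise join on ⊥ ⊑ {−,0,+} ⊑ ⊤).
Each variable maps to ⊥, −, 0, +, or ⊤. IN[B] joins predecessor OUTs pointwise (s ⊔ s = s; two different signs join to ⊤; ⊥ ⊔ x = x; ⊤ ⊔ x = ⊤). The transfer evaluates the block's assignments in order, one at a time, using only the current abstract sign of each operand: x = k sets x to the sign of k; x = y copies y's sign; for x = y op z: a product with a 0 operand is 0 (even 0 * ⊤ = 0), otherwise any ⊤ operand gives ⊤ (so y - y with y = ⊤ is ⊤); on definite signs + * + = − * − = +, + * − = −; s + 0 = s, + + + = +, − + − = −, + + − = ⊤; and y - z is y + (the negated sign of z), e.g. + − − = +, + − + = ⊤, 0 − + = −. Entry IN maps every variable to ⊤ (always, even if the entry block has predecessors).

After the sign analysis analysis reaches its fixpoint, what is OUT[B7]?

Converged values:
  B0:  IN=(all ⊤)  OUT=(all ⊤)
  B1:  IN=(all ⊤)  OUT=(all ⊤)
  B2:  IN=(all ⊤)  OUT=(all ⊤)
  B3:  IN=(all ⊤)  OUT=(all ⊤)
  B4:  IN=(all ⊤)  OUT=(all ⊤)
  B5:  IN=(all ⊤)  OUT={d:+; rest ⊤}
  B6:  IN={d:+; rest ⊤}  OUT={d:+; rest ⊤}
  B7:  IN={d:+; rest ⊤}  OUT={d:+; rest ⊤}
  B8:  IN={d:+; rest ⊤}  OUT=(all ⊤)

Merge at B7: IN[B7] = OUT[B6] = {a: ⊤, b: ⊤, c: ⊤, d: +, e: ⊤, f: ⊤}
Applying B7's transfer function to that IN value gives OUT[B7] (row B7 above).

Answer: {a: ⊤, b: ⊤, c: ⊤, d: +, e: ⊤, f: ⊤}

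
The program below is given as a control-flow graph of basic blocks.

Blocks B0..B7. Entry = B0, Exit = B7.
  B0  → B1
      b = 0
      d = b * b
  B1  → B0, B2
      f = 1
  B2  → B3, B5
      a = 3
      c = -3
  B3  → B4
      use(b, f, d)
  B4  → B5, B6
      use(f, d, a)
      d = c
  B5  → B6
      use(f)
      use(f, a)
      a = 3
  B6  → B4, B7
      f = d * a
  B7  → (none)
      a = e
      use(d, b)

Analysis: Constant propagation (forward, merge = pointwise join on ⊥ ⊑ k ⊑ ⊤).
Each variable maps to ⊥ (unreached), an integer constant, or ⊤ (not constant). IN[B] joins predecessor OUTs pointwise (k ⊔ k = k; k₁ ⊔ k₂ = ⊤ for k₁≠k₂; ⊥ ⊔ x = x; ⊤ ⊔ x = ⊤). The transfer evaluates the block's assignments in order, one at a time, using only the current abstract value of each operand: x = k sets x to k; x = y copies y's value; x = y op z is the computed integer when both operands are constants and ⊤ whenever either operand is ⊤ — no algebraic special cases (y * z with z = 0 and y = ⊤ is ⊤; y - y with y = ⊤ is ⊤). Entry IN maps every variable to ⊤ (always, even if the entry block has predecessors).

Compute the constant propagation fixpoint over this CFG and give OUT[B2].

Fixpoint table:
  B0:   IN=(all ⊤)   OUT={b:0, d:0; rest ⊤}
  B1:   IN={b:0, d:0; rest ⊤}   OUT={b:0, d:0, f:1; rest ⊤}
  B2:   IN={b:0, d:0, f:1; rest ⊤}   OUT={a:3, b:0, c:-3, d:0, f:1; rest ⊤}
  B3:   IN={a:3, b:0, c:-3, d:0, f:1; rest ⊤}   OUT={a:3, b:0, c:-3, d:0, f:1; rest ⊤}
  B4:   IN={a:3, b:0, c:-3; rest ⊤}   OUT={a:3, b:0, c:-3, d:-3; rest ⊤}
  B5:   IN={a:3, b:0, c:-3; rest ⊤}   OUT={a:3, b:0, c:-3; rest ⊤}
  B6:   IN={a:3, b:0, c:-3; rest ⊤}   OUT={a:3, b:0, c:-3; rest ⊤}
  B7:   IN={a:3, b:0, c:-3; rest ⊤}   OUT={b:0, c:-3; rest ⊤}

Merge at B2: IN[B2] = OUT[B1] = {a: ⊤, b: 0, c: ⊤, d: 0, e: ⊤, f: 1}
Applying B2's transfer function to that IN value gives OUT[B2] (row B2 above).

Answer: {a: 3, b: 0, c: -3, d: 0, e: ⊤, f: 1}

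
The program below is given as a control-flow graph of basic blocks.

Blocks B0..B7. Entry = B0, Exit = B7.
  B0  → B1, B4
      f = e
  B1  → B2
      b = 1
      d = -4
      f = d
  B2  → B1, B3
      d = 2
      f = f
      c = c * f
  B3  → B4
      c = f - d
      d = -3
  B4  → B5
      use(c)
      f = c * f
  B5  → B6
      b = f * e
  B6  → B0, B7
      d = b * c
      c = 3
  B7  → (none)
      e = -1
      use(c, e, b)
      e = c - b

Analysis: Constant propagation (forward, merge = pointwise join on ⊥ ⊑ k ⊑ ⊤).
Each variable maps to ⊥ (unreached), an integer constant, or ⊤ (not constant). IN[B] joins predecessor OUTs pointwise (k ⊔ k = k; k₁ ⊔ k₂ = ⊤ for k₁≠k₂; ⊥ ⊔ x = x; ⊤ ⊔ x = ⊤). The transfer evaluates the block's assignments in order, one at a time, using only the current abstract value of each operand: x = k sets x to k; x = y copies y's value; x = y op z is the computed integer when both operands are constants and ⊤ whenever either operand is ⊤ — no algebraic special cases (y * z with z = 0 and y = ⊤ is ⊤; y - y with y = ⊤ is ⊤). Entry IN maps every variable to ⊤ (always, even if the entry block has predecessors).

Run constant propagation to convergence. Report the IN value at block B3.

Answer: {a: ⊤, b: 1, c: ⊤, d: 2, e: ⊤, f: -4}

Derivation:
Converged values:
  B0: | IN=(all ⊤) | OUT=(all ⊤)
  B1: | IN=(all ⊤) | OUT={b:1, d:-4, f:-4; rest ⊤}
  B2: | IN={b:1, d:-4, f:-4; rest ⊤} | OUT={b:1, d:2, f:-4; rest ⊤}
  B3: | IN={b:1, d:2, f:-4; rest ⊤} | OUT={b:1, c:-6, d:-3, f:-4; rest ⊤}
  B4: | IN=(all ⊤) | OUT=(all ⊤)
  B5: | IN=(all ⊤) | OUT=(all ⊤)
  B6: | IN=(all ⊤) | OUT={c:3; rest ⊤}
  B7: | IN={c:3; rest ⊤} | OUT={c:3; rest ⊤}

Merge at B3: IN[B3] = OUT[B2] = {a: ⊤, b: 1, c: ⊤, d: 2, e: ⊤, f: -4}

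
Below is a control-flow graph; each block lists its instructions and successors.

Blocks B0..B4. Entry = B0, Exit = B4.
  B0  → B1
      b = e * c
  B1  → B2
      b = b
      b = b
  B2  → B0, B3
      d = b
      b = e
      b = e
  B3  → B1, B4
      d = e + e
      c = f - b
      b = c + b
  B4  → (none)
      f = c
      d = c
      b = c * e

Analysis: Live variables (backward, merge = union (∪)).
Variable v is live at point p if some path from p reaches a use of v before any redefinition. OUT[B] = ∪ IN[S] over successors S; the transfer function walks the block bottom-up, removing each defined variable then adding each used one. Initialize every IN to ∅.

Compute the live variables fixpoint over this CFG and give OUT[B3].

Fixpoint table:
  B0:  IN={c, e, f}  OUT={b, c, e, f}
  B1:  IN={b, c, e, f}  OUT={b, c, e, f}
  B2:  IN={b, c, e, f}  OUT={b, c, e, f}
  B3:  IN={b, e, f}  OUT={b, c, e, f}
  B4:  IN={c, e}  OUT={}

Merge at B3: OUT[B3] = IN[B1] ⊔ IN[B4] = {b, c, e, f}

Answer: {b, c, e, f}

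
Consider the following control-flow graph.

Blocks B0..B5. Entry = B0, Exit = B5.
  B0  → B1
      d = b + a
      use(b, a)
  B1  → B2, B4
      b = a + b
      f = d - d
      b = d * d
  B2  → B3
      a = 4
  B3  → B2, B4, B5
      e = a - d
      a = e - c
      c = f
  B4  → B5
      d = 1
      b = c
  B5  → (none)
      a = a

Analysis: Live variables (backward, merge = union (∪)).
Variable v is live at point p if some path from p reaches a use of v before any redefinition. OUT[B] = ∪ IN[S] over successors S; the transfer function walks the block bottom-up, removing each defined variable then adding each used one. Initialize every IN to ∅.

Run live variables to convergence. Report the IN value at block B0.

Answer: {a, b, c}

Trace:
Per-block solution:
  B0: | IN={a, b, c} | OUT={a, b, c, d}
  B1: | IN={a, b, c, d} | OUT={a, c, d, f}
  B2: | IN={c, d, f} | OUT={a, c, d, f}
  B3: | IN={a, c, d, f} | OUT={a, c, d, f}
  B4: | IN={a, c} | OUT={a}
  B5: | IN={a} | OUT={}

Merge at B0: OUT[B0] = IN[B1] = {a, b, c, d}
Applying B0's transfer function to that OUT value gives IN[B0] (row B0 above).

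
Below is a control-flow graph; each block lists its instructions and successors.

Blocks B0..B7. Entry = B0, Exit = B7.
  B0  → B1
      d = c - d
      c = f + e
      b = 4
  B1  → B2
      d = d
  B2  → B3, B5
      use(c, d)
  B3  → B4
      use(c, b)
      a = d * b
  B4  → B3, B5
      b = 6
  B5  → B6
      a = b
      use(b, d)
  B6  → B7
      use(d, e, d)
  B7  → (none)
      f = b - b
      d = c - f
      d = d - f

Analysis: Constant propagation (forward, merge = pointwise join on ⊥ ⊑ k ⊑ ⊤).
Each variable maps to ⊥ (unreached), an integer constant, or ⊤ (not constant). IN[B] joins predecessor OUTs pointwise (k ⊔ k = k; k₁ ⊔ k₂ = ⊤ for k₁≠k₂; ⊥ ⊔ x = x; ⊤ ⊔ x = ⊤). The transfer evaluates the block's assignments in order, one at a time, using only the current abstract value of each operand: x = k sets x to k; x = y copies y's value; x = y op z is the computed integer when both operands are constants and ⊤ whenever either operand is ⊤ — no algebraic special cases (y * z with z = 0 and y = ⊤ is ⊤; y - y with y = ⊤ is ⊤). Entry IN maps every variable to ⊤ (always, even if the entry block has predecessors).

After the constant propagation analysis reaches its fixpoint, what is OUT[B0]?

Answer: {a: ⊤, b: 4, c: ⊤, d: ⊤, e: ⊤, f: ⊤}

Working:
Converged values:
  B0:   IN=(all ⊤)   OUT={b:4; rest ⊤}
  B1:   IN={b:4; rest ⊤}   OUT={b:4; rest ⊤}
  B2:   IN={b:4; rest ⊤}   OUT={b:4; rest ⊤}
  B3:   IN=(all ⊤)   OUT=(all ⊤)
  B4:   IN=(all ⊤)   OUT={b:6; rest ⊤}
  B5:   IN=(all ⊤)   OUT=(all ⊤)
  B6:   IN=(all ⊤)   OUT=(all ⊤)
  B7:   IN=(all ⊤)   OUT=(all ⊤)

B0 is the boundary node: IN[B0] = {a: ⊤, b: ⊤, c: ⊤, d: ⊤, e: ⊤, f: ⊤}
Applying B0's transfer function to that IN value gives OUT[B0] (row B0 above).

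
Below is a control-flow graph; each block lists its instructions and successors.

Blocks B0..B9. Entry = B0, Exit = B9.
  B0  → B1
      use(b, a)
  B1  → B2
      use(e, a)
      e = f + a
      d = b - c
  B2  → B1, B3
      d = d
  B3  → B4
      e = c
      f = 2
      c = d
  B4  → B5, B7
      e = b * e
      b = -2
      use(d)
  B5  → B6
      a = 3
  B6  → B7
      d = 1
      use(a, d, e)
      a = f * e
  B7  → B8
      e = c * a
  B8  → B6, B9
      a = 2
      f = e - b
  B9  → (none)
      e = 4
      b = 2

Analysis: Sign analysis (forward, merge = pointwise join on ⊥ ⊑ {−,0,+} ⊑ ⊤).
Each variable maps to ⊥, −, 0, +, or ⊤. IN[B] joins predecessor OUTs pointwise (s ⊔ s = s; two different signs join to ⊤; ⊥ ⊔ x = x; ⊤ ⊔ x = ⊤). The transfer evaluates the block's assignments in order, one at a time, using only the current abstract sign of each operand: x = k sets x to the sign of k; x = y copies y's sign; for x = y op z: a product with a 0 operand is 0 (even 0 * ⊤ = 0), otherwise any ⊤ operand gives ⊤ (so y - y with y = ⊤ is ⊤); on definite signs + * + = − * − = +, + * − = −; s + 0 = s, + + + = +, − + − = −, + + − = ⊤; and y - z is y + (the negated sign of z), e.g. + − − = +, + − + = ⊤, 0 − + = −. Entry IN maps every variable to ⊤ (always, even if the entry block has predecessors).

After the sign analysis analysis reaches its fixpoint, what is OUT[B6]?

Fixpoint table:
  B0: | IN=(all ⊤) | OUT=(all ⊤)
  B1: | IN=(all ⊤) | OUT=(all ⊤)
  B2: | IN=(all ⊤) | OUT=(all ⊤)
  B3: | IN=(all ⊤) | OUT={f:+; rest ⊤}
  B4: | IN={f:+; rest ⊤} | OUT={b:-, f:+; rest ⊤}
  B5: | IN={b:-, f:+; rest ⊤} | OUT={a:+, b:-, f:+; rest ⊤}
  B6: | IN={a:+, b:-; rest ⊤} | OUT={b:-, d:+; rest ⊤}
  B7: | IN={b:-; rest ⊤} | OUT={b:-; rest ⊤}
  B8: | IN={b:-; rest ⊤} | OUT={a:+, b:-; rest ⊤}
  B9: | IN={a:+, b:-; rest ⊤} | OUT={a:+, b:+, e:+; rest ⊤}

Merge at B6: IN[B6] = OUT[B5] ⊔ OUT[B8] = {a: +, b: -, c: ⊤, d: ⊤, e: ⊤, f: ⊤}
Applying B6's transfer function to that IN value gives OUT[B6] (row B6 above).

Answer: {a: ⊤, b: -, c: ⊤, d: +, e: ⊤, f: ⊤}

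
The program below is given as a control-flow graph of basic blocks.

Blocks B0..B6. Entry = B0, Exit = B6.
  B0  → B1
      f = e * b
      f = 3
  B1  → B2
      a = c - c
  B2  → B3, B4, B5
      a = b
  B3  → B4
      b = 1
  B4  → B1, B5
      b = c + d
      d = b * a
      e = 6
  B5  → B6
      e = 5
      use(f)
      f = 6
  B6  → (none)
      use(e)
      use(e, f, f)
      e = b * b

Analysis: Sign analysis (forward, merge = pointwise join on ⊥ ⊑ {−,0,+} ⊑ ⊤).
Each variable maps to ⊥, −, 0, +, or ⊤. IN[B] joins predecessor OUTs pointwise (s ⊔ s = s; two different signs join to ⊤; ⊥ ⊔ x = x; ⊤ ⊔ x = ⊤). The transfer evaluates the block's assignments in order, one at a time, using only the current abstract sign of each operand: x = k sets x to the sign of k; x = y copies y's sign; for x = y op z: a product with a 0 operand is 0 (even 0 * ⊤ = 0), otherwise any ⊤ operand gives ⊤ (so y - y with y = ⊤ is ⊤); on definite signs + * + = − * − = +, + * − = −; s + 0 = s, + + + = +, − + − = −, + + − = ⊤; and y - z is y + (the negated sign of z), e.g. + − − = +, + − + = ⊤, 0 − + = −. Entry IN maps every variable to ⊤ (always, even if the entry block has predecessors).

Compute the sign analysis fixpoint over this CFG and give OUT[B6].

Fixpoint table:
  B0:   IN=(all ⊤)   OUT={f:+; rest ⊤}
  B1:   IN={f:+; rest ⊤}   OUT={f:+; rest ⊤}
  B2:   IN={f:+; rest ⊤}   OUT={f:+; rest ⊤}
  B3:   IN={f:+; rest ⊤}   OUT={b:+, f:+; rest ⊤}
  B4:   IN={f:+; rest ⊤}   OUT={e:+, f:+; rest ⊤}
  B5:   IN={f:+; rest ⊤}   OUT={e:+, f:+; rest ⊤}
  B6:   IN={e:+, f:+; rest ⊤}   OUT={f:+; rest ⊤}

Merge at B6: IN[B6] = OUT[B5] = {a: ⊤, b: ⊤, c: ⊤, d: ⊤, e: +, f: +}
Applying B6's transfer function to that IN value gives OUT[B6] (row B6 above).

Answer: {a: ⊤, b: ⊤, c: ⊤, d: ⊤, e: ⊤, f: +}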